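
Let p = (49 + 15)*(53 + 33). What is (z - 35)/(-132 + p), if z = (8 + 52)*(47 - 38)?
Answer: 505/5372 ≈ 0.094006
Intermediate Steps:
p = 5504 (p = 64*86 = 5504)
z = 540 (z = 60*9 = 540)
(z - 35)/(-132 + p) = (540 - 35)/(-132 + 5504) = 505/5372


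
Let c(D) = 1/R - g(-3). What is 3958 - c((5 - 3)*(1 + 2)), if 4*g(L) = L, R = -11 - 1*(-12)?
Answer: 15825/4 ≈ 3956.3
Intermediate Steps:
R = 1 (R = -11 + 12 = 1)
g(L) = L/4
c(D) = 7/4 (c(D) = 1/1 - (-3)/4 = 1 - 1*(-¾) = 1 + ¾ = 7/4)
3958 - c((5 - 3)*(1 + 2)) = 3958 - 1*7/4 = 3958 - 7/4 = 15825/4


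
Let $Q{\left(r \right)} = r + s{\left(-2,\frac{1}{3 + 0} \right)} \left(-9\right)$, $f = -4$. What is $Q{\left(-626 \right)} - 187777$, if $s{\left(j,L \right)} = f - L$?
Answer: $-188364$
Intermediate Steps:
$s{\left(j,L \right)} = -4 - L$
$Q{\left(r \right)} = 39 + r$ ($Q{\left(r \right)} = r + \left(-4 - \frac{1}{3 + 0}\right) \left(-9\right) = r + \left(-4 - \frac{1}{3}\right) \left(-9\right) = r - -39 = r + 39 = 39 + r$)
$Q{\left(-626 \right)} - 187777 = \left(39 - 626\right) - 187777 = -587 - 187777 = -188364$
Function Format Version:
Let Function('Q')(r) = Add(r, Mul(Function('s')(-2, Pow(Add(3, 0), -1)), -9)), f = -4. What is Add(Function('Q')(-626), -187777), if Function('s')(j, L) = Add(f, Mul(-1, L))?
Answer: -188364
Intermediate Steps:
Function('s')(j, L) = Add(-4, Mul(-1, L))
Function('Q')(r) = Add(39, r) (Function('Q')(r) = Add(r, Mul(Add(-4, Mul(-1, Pow(Add(3, 0), -1))), -9)) = Add(r, Mul(Add(-4, Mul(-1, Pow(3, -1))), -9)) = Add(r, Mul(Add(-4, Mul(-1, Rational(1, 3))), -9)) = Add(r, Mul(Add(-4, Rational(-1, 3)), -9)) = Add(r, Mul(Rational(-13, 3), -9)) = Add(r, 39) = Add(39, r))
Add(Function('Q')(-626), -187777) = Add(Add(39, -626), -187777) = Add(-587, -187777) = -188364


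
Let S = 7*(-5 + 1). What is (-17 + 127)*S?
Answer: -3080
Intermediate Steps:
S = -28 (S = 7*(-4) = -28)
(-17 + 127)*S = (-17 + 127)*(-28) = 110*(-28) = -3080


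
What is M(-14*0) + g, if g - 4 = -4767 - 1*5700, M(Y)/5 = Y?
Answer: -10463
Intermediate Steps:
M(Y) = 5*Y
g = -10463 (g = 4 + (-4767 - 1*5700) = 4 + (-4767 - 5700) = 4 - 10467 = -10463)
M(-14*0) + g = 5*(-14*0) - 10463 = 5*0 - 10463 = 0 - 10463 = -10463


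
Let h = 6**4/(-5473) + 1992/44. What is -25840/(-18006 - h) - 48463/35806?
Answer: 758854086053/9727832407974 ≈ 0.078009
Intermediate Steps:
h = 2711298/60203 (h = 1296*(-1/5473) + 1992*(1/44) = -1296/5473 + 498/11 = 2711298/60203 ≈ 45.036)
-25840/(-18006 - h) - 48463/35806 = -25840/(-18006 - 1*2711298/60203) - 48463/35806 = -25840/(-18006 - 2711298/60203) - 48463*1/35806 = -25840/(-1086726516/60203) - 48463/35806 = -25840*(-60203/1086726516) - 48463/35806 = 388911380/271681629 - 48463/35806 = 758854086053/9727832407974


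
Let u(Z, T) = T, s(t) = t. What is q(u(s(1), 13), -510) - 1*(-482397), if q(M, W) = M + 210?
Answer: 482620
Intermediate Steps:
q(M, W) = 210 + M
q(u(s(1), 13), -510) - 1*(-482397) = (210 + 13) - 1*(-482397) = 223 + 482397 = 482620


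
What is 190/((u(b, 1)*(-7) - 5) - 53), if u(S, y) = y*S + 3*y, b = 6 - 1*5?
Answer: -95/43 ≈ -2.2093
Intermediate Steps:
b = 1 (b = 6 - 5 = 1)
u(S, y) = 3*y + S*y (u(S, y) = S*y + 3*y = 3*y + S*y)
190/((u(b, 1)*(-7) - 5) - 53) = 190/(((1*(3 + 1))*(-7) - 5) - 53) = 190/(((1*4)*(-7) - 5) - 53) = 190/((4*(-7) - 5) - 53) = 190/((-28 - 5) - 53) = 190/(-33 - 53) = 190/(-86) = -1/86*190 = -95/43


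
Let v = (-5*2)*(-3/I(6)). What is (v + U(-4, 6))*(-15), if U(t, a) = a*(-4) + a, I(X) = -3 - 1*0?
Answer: 420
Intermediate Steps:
I(X) = -3 (I(X) = -3 + 0 = -3)
U(t, a) = -3*a (U(t, a) = -4*a + a = -3*a)
v = -10 (v = (-5*2)*(-3/(-3)) = -(-30)*(-1)/3 = -10*1 = -10)
(v + U(-4, 6))*(-15) = (-10 - 3*6)*(-15) = (-10 - 18)*(-15) = -28*(-15) = 420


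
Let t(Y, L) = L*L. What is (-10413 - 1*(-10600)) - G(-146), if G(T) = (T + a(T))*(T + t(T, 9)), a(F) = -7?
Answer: -9758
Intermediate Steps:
t(Y, L) = L**2
G(T) = (-7 + T)*(81 + T) (G(T) = (T - 7)*(T + 9**2) = (-7 + T)*(T + 81) = (-7 + T)*(81 + T))
(-10413 - 1*(-10600)) - G(-146) = (-10413 - 1*(-10600)) - (-567 + (-146)**2 + 74*(-146)) = (-10413 + 10600) - (-567 + 21316 - 10804) = 187 - 1*9945 = 187 - 9945 = -9758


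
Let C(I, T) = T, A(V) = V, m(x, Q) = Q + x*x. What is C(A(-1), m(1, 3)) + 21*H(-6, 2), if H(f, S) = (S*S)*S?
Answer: 172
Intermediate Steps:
m(x, Q) = Q + x²
H(f, S) = S³ (H(f, S) = S²*S = S³)
C(A(-1), m(1, 3)) + 21*H(-6, 2) = (3 + 1²) + 21*2³ = (3 + 1) + 21*8 = 4 + 168 = 172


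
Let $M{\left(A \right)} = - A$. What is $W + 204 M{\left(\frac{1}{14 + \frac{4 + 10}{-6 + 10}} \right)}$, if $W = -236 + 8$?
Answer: $- \frac{8388}{35} \approx -239.66$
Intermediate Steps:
$W = -228$
$W + 204 M{\left(\frac{1}{14 + \frac{4 + 10}{-6 + 10}} \right)} = -228 + 204 \left(- \frac{1}{14 + \frac{4 + 10}{-6 + 10}}\right) = -228 + 204 \left(- \frac{1}{14 + \frac{14}{4}}\right) = -228 + 204 \left(- \frac{1}{14 + 14 \cdot \frac{1}{4}}\right) = -228 + 204 \left(- \frac{1}{14 + \frac{7}{2}}\right) = -228 + 204 \left(- \frac{1}{\frac{35}{2}}\right) = -228 + 204 \left(\left(-1\right) \frac{2}{35}\right) = -228 + 204 \left(- \frac{2}{35}\right) = -228 - \frac{408}{35} = - \frac{8388}{35}$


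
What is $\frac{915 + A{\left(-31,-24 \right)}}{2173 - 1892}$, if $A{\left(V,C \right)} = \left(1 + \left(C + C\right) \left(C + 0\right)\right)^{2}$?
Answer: $\frac{1330324}{281} \approx 4734.3$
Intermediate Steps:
$A{\left(V,C \right)} = \left(1 + 2 C^{2}\right)^{2}$ ($A{\left(V,C \right)} = \left(1 + 2 C C\right)^{2} = \left(1 + 2 C^{2}\right)^{2}$)
$\frac{915 + A{\left(-31,-24 \right)}}{2173 - 1892} = \frac{915 + \left(1 + 2 \left(-24\right)^{2}\right)^{2}}{2173 - 1892} = \frac{915 + \left(1 + 2 \cdot 576\right)^{2}}{281} = \left(915 + \left(1 + 1152\right)^{2}\right) \frac{1}{281} = \left(915 + 1153^{2}\right) \frac{1}{281} = \left(915 + 1329409\right) \frac{1}{281} = 1330324 \cdot \frac{1}{281} = \frac{1330324}{281}$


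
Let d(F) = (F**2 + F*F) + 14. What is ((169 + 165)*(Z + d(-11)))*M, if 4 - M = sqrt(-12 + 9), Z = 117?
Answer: 498328 - 124582*I*sqrt(3) ≈ 4.9833e+5 - 2.1578e+5*I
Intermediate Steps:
d(F) = 14 + 2*F**2 (d(F) = (F**2 + F**2) + 14 = 2*F**2 + 14 = 14 + 2*F**2)
M = 4 - I*sqrt(3) (M = 4 - sqrt(-12 + 9) = 4 - sqrt(-3) = 4 - I*sqrt(3) ≈ 4.0 - 1.732*I)
((169 + 165)*(Z + d(-11)))*M = ((169 + 165)*(117 + (14 + 2*(-11)**2)))*(4 - I*sqrt(3)) = (334*(117 + (14 + 2*121)))*(4 - I*sqrt(3)) = (334*(117 + (14 + 242)))*(4 - I*sqrt(3)) = (334*(117 + 256))*(4 - I*sqrt(3)) = (334*373)*(4 - I*sqrt(3)) = 124582*(4 - I*sqrt(3)) = 498328 - 124582*I*sqrt(3)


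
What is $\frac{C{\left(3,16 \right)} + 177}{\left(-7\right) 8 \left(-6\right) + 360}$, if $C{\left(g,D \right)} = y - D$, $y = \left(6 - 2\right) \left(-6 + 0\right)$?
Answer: $\frac{137}{696} \approx 0.19684$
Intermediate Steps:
$y = -24$ ($y = 4 \left(-6\right) = -24$)
$C{\left(g,D \right)} = -24 - D$
$\frac{C{\left(3,16 \right)} + 177}{\left(-7\right) 8 \left(-6\right) + 360} = \frac{\left(-24 - 16\right) + 177}{\left(-7\right) 8 \left(-6\right) + 360} = \frac{\left(-24 - 16\right) + 177}{\left(-56\right) \left(-6\right) + 360} = \frac{-40 + 177}{336 + 360} = \frac{137}{696}$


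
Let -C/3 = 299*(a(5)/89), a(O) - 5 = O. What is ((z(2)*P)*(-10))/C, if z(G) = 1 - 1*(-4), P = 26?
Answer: 890/69 ≈ 12.899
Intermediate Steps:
a(O) = 5 + O
z(G) = 5 (z(G) = 1 + 4 = 5)
C = -8970/89 (C = -897*(5 + 5)/89 = -897*10*(1/89) = -897*10/89 = -3*2990/89 = -8970/89 ≈ -100.79)
((z(2)*P)*(-10))/C = ((5*26)*(-10))/(-8970/89) = (130*(-10))*(-89/8970) = -1300*(-89/8970) = 890/69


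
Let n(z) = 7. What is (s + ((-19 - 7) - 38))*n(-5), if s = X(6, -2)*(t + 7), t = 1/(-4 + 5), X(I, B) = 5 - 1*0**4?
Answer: -168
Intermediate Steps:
X(I, B) = 5 (X(I, B) = 5 - 1*0 = 5 + 0 = 5)
t = 1 (t = 1/1 = 1)
s = 40 (s = 5*(1 + 7) = 5*8 = 40)
(s + ((-19 - 7) - 38))*n(-5) = (40 + ((-19 - 7) - 38))*7 = (40 + (-26 - 38))*7 = (40 - 64)*7 = -24*7 = -168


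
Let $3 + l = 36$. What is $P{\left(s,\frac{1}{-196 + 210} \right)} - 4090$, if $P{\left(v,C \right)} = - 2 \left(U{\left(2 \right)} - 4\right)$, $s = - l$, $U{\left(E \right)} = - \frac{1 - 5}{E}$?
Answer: $-4086$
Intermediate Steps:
$U{\left(E \right)} = \frac{4}{E}$ ($U{\left(E \right)} = - \frac{1 - 5}{E} = - \frac{-4}{E} = \frac{4}{E}$)
$l = 33$ ($l = -3 + 36 = 33$)
$s = -33$ ($s = \left(-1\right) 33 = -33$)
$P{\left(v,C \right)} = 4$ ($P{\left(v,C \right)} = - 2 \left(\frac{4}{2} - 4\right) = - 2 \left(4 \cdot \frac{1}{2} - 4\right) = - 2 \left(2 - 4\right) = \left(-2\right) \left(-2\right) = 4$)
$P{\left(s,\frac{1}{-196 + 210} \right)} - 4090 = 4 - 4090 = -4086$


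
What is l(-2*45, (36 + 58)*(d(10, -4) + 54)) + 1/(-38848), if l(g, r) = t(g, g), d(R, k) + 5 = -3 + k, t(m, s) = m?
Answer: -3496321/38848 ≈ -90.000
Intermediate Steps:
d(R, k) = -8 + k (d(R, k) = -5 + (-3 + k) = -8 + k)
l(g, r) = g
l(-2*45, (36 + 58)*(d(10, -4) + 54)) + 1/(-38848) = -2*45 + 1/(-38848) = -90 - 1/38848 = -3496321/38848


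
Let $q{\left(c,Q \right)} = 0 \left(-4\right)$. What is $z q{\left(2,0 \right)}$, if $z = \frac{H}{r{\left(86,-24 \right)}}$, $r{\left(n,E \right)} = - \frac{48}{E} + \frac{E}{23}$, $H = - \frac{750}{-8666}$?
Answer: $0$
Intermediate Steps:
$H = \frac{375}{4333}$ ($H = \left(-750\right) \left(- \frac{1}{8666}\right) = \frac{375}{4333} \approx 0.086545$)
$r{\left(n,E \right)} = - \frac{48}{E} + \frac{E}{23}$ ($r{\left(n,E \right)} = - \frac{48}{E} + E \frac{1}{23} = - \frac{48}{E} + \frac{E}{23}$)
$q{\left(c,Q \right)} = 0$
$z = \frac{8625}{95326}$ ($z = \frac{375}{4333 \left(- \frac{48}{-24} + \frac{1}{23} \left(-24\right)\right)} = \frac{375}{4333 \left(\left(-48\right) \left(- \frac{1}{24}\right) - \frac{24}{23}\right)} = \frac{375}{4333 \left(2 - \frac{24}{23}\right)} = \frac{375}{4333 \cdot \frac{22}{23}} = \frac{375}{4333} \cdot \frac{23}{22} = \frac{8625}{95326} \approx 0.090479$)
$z q{\left(2,0 \right)} = \frac{8625}{95326} \cdot 0 = 0$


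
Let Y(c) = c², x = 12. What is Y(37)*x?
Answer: 16428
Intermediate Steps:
Y(37)*x = 37²*12 = 1369*12 = 16428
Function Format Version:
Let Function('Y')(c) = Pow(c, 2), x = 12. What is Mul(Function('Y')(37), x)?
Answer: 16428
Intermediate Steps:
Mul(Function('Y')(37), x) = Mul(Pow(37, 2), 12) = Mul(1369, 12) = 16428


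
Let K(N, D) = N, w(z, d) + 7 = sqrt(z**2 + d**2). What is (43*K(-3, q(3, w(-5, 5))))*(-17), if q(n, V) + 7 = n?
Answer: 2193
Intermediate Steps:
w(z, d) = -7 + sqrt(d**2 + z**2) (w(z, d) = -7 + sqrt(z**2 + d**2) = -7 + sqrt(d**2 + z**2))
q(n, V) = -7 + n
(43*K(-3, q(3, w(-5, 5))))*(-17) = (43*(-3))*(-17) = -129*(-17) = 2193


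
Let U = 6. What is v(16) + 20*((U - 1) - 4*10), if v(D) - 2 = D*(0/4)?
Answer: -698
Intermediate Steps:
v(D) = 2 (v(D) = 2 + D*(0/4) = 2 + D*(0*(¼)) = 2 + D*0 = 2 + 0 = 2)
v(16) + 20*((U - 1) - 4*10) = 2 + 20*((6 - 1) - 4*10) = 2 + 20*(5 - 40) = 2 + 20*(-35) = 2 - 700 = -698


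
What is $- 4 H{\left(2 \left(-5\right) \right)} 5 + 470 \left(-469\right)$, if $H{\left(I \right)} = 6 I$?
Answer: $-219230$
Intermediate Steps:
$- 4 H{\left(2 \left(-5\right) \right)} 5 + 470 \left(-469\right) = - 4 \cdot 6 \cdot 2 \left(-5\right) 5 + 470 \left(-469\right) = - 4 \cdot 6 \left(-10\right) 5 - 220430 = \left(-4\right) \left(-60\right) 5 - 220430 = 240 \cdot 5 - 220430 = 1200 - 220430 = -219230$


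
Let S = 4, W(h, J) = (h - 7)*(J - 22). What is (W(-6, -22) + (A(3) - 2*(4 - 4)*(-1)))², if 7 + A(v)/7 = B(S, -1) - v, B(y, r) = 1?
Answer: 259081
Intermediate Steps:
W(h, J) = (-22 + J)*(-7 + h) (W(h, J) = (-7 + h)*(-22 + J) = (-22 + J)*(-7 + h))
A(v) = -42 - 7*v (A(v) = -49 + 7*(1 - v) = -49 + (7 - 7*v) = -42 - 7*v)
(W(-6, -22) + (A(3) - 2*(4 - 4)*(-1)))² = ((154 - 22*(-6) - 7*(-22) - 22*(-6)) + ((-42 - 7*3) - 2*(4 - 4)*(-1)))² = ((154 + 132 + 154 + 132) + ((-42 - 21) - 0*(-1)))² = (572 + (-63 - 2*0))² = (572 + (-63 + 0))² = (572 - 63)² = 509² = 259081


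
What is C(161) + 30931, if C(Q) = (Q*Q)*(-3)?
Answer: -46832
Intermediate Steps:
C(Q) = -3*Q² (C(Q) = Q²*(-3) = -3*Q²)
C(161) + 30931 = -3*161² + 30931 = -3*25921 + 30931 = -77763 + 30931 = -46832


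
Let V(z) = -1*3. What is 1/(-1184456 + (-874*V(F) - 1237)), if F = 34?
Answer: -1/1183071 ≈ -8.4526e-7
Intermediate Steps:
V(z) = -3
1/(-1184456 + (-874*V(F) - 1237)) = 1/(-1184456 + (-874*(-3) - 1237)) = 1/(-1184456 + (2622 - 1237)) = 1/(-1184456 + 1385) = 1/(-1183071) = -1/1183071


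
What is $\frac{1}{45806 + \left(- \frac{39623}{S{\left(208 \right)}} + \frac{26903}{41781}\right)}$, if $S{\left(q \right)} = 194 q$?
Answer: $\frac{1685946912}{77225914352365} \approx 2.1831 \cdot 10^{-5}$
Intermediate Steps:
$\frac{1}{45806 + \left(- \frac{39623}{S{\left(208 \right)}} + \frac{26903}{41781}\right)} = \frac{1}{45806 + \left(- \frac{39623}{194 \cdot 208} + \frac{26903}{41781}\right)} = \frac{1}{45806 + \left(- \frac{39623}{40352} + 26903 \cdot \frac{1}{41781}\right)} = \frac{1}{45806 + \left(\left(-39623\right) \frac{1}{40352} + \frac{26903}{41781}\right)} = \frac{1}{45806 + \left(- \frac{39623}{40352} + \frac{26903}{41781}\right)} = \frac{1}{45806 - \frac{569898707}{1685946912}} = \frac{1}{\frac{77225914352365}{1685946912}} = \frac{1685946912}{77225914352365}$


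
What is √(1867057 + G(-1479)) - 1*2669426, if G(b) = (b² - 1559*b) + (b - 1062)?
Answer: -2669426 + √6357718 ≈ -2.6669e+6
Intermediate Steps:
G(b) = -1062 + b² - 1558*b (G(b) = (b² - 1559*b) + (-1062 + b) = -1062 + b² - 1558*b)
√(1867057 + G(-1479)) - 1*2669426 = √(1867057 + (-1062 + (-1479)² - 1558*(-1479))) - 1*2669426 = √(1867057 + (-1062 + 2187441 + 2304282)) - 2669426 = √(1867057 + 4490661) - 2669426 = √6357718 - 2669426 = -2669426 + √6357718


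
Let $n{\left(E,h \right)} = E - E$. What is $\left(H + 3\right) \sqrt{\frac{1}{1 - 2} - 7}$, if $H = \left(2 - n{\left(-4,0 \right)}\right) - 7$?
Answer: $- 4 i \sqrt{2} \approx - 5.6569 i$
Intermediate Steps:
$n{\left(E,h \right)} = 0$
$H = -5$ ($H = \left(2 - 0\right) - 7 = \left(2 + 0\right) - 7 = 2 - 7 = -5$)
$\left(H + 3\right) \sqrt{\frac{1}{1 - 2} - 7} = \left(-5 + 3\right) \sqrt{\frac{1}{1 - 2} - 7} = - 2 \sqrt{\frac{1}{-1} - 7} = - 2 \sqrt{-1 - 7} = - 2 \sqrt{-8} = - 2 \cdot 2 i \sqrt{2} = - 4 i \sqrt{2}$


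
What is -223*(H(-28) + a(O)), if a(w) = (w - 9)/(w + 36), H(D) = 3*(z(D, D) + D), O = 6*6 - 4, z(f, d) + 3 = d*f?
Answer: -34260605/68 ≈ -5.0383e+5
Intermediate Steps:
z(f, d) = -3 + d*f
O = 32 (O = 36 - 4 = 32)
H(D) = -9 + 3*D + 3*D**2 (H(D) = 3*((-3 + D*D) + D) = 3*((-3 + D**2) + D) = 3*(-3 + D + D**2) = -9 + 3*D + 3*D**2)
a(w) = (-9 + w)/(36 + w)
-223*(H(-28) + a(O)) = -223*((-9 + 3*(-28) + 3*(-28)**2) + (-9 + 32)/(36 + 32)) = -223*((-9 - 84 + 3*784) + 23/68) = -223*((-9 - 84 + 2352) + (1/68)*23) = -223*(2259 + 23/68) = -223*153635/68 = -34260605/68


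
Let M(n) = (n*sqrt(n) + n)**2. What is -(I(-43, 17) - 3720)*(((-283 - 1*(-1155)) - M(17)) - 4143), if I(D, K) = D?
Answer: -31883899 - 2175014*sqrt(17) ≈ -4.0852e+7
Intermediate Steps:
M(n) = (n + n**(3/2))**2 (M(n) = (n**(3/2) + n)**2 = (n + n**(3/2))**2)
-(I(-43, 17) - 3720)*(((-283 - 1*(-1155)) - M(17)) - 4143) = -(-43 - 3720)*(((-283 - 1*(-1155)) - (17 + 17**(3/2))**2) - 4143) = -(-3763)*(((-283 + 1155) - (17 + 17*sqrt(17))**2) - 4143) = -(-3763)*((872 - (17 + 17*sqrt(17))**2) - 4143) = -(-3763)*(-3271 - (17 + 17*sqrt(17))**2) = -(12308773 + 3763*(17 + 17*sqrt(17))**2) = -12308773 - 3763*(17 + 17*sqrt(17))**2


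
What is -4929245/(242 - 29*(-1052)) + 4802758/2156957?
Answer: -2096896939793/13265285550 ≈ -158.07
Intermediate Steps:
-4929245/(242 - 29*(-1052)) + 4802758/2156957 = -4929245/(242 + 30508) + 4802758*(1/2156957) = -4929245/30750 + 4802758/2156957 = -4929245*1/30750 + 4802758/2156957 = -985849/6150 + 4802758/2156957 = -2096896939793/13265285550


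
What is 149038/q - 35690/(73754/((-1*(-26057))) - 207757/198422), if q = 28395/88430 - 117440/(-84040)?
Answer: 39281780428111284561352/588824727036549325 ≈ 66712.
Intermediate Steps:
q = 63857675/37158286 (q = 28395*(1/88430) - 117440*(-1/84040) = 5679/17686 + 2936/2101 = 63857675/37158286 ≈ 1.7185)
149038/q - 35690/(73754/((-1*(-26057))) - 207757/198422) = 149038/(63857675/37158286) - 35690/(73754/((-1*(-26057))) - 207757/198422) = 149038*(37158286/63857675) - 35690/(73754/26057 - 207757*1/198422) = 5537996628868/63857675 - 35690/(73754*(1/26057) - 207757/198422) = 5537996628868/63857675 - 35690/(73754/26057 - 207757/198422) = 5537996628868/63857675 - 35690/9220892039/5170282054 = 5537996628868/63857675 - 35690*5170282054/9220892039 = 5537996628868/63857675 - 184527366507260/9220892039 = 39281780428111284561352/588824727036549325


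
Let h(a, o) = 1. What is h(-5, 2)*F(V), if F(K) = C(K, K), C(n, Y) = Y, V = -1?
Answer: -1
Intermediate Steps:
F(K) = K
h(-5, 2)*F(V) = 1*(-1) = -1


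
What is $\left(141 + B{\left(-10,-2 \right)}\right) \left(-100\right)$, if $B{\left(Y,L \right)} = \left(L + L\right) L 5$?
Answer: $-18100$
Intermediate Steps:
$B{\left(Y,L \right)} = 10 L^{2}$ ($B{\left(Y,L \right)} = 2 L L 5 = 2 L^{2} \cdot 5 = 10 L^{2}$)
$\left(141 + B{\left(-10,-2 \right)}\right) \left(-100\right) = \left(141 + 10 \left(-2\right)^{2}\right) \left(-100\right) = \left(141 + 10 \cdot 4\right) \left(-100\right) = \left(141 + 40\right) \left(-100\right) = 181 \left(-100\right) = -18100$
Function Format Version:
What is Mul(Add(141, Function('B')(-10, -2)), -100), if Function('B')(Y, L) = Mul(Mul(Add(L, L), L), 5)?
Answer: -18100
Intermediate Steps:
Function('B')(Y, L) = Mul(10, Pow(L, 2)) (Function('B')(Y, L) = Mul(Mul(Mul(2, L), L), 5) = Mul(Mul(2, Pow(L, 2)), 5) = Mul(10, Pow(L, 2)))
Mul(Add(141, Function('B')(-10, -2)), -100) = Mul(Add(141, Mul(10, Pow(-2, 2))), -100) = Mul(Add(141, Mul(10, 4)), -100) = Mul(Add(141, 40), -100) = Mul(181, -100) = -18100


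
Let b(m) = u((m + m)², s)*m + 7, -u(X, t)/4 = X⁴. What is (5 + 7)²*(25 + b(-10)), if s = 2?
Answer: 147456000004608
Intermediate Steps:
u(X, t) = -4*X⁴
b(m) = 7 - 1024*m⁹ (b(m) = (-4*(m + m)⁸)*m + 7 = (-4*256*m⁸)*m + 7 = (-1024*m⁸)*m + 7 = -1024*m⁹ + 7 = 7 - 1024*m⁹)
(5 + 7)²*(25 + b(-10)) = (5 + 7)²*(25 + (7 - 1024*(-10)⁹)) = 12²*(25 + (7 - 1024*(-1000000000))) = 144*(25 + (7 + 1024000000000)) = 144*(25 + 1024000000007) = 144*1024000000032 = 147456000004608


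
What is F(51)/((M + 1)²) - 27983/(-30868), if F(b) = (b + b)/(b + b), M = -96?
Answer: 252577443/278583700 ≈ 0.90665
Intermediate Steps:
F(b) = 1 (F(b) = (2*b)/((2*b)) = (2*b)*(1/(2*b)) = 1)
F(51)/((M + 1)²) - 27983/(-30868) = 1/(-96 + 1)² - 27983/(-30868) = 1/(-95)² - 27983*(-1/30868) = 1/9025 + 27983/30868 = 252577443/278583700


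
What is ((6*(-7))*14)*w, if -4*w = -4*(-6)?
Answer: 3528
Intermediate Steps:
w = -6 (w = -(-1)*(-6) = -1/4*24 = -6)
((6*(-7))*14)*w = ((6*(-7))*14)*(-6) = -42*14*(-6) = -588*(-6) = 3528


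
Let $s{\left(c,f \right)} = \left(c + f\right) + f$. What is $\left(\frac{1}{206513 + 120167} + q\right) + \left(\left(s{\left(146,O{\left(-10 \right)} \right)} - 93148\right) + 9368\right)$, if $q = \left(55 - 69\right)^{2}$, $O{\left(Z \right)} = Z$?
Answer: $- \frac{27264059439}{326680} \approx -83458.0$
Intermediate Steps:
$s{\left(c,f \right)} = c + 2 f$
$q = 196$ ($q = \left(55 - 69\right)^{2} = \left(-14\right)^{2} = 196$)
$\left(\frac{1}{206513 + 120167} + q\right) + \left(\left(s{\left(146,O{\left(-10 \right)} \right)} - 93148\right) + 9368\right) = \left(\frac{1}{206513 + 120167} + 196\right) + \left(\left(\left(146 + 2 \left(-10\right)\right) - 93148\right) + 9368\right) = \left(\frac{1}{326680} + 196\right) + \left(\left(\left(146 - 20\right) - 93148\right) + 9368\right) = \left(\frac{1}{326680} + 196\right) + \left(\left(126 - 93148\right) + 9368\right) = \frac{64029281}{326680} + \left(-93022 + 9368\right) = \frac{64029281}{326680} - 83654 = - \frac{27264059439}{326680}$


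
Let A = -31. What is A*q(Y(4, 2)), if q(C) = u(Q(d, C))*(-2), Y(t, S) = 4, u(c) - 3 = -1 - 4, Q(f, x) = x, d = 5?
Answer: -124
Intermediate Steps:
u(c) = -2 (u(c) = 3 + (-1 - 4) = 3 - 5 = -2)
q(C) = 4 (q(C) = -2*(-2) = 4)
A*q(Y(4, 2)) = -31*4 = -124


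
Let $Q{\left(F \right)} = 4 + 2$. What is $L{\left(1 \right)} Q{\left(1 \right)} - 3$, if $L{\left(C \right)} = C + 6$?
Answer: $39$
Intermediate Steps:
$L{\left(C \right)} = 6 + C$
$Q{\left(F \right)} = 6$
$L{\left(1 \right)} Q{\left(1 \right)} - 3 = \left(6 + 1\right) 6 - 3 = 7 \cdot 6 - 3 = 42 - 3 = 39$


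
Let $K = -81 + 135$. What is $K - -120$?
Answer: $174$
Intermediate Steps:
$K = 54$
$K - -120 = 54 - -120 = 54 + 120 = 174$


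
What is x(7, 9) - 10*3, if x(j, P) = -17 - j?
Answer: -54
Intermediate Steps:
x(7, 9) - 10*3 = (-17 - 1*7) - 10*3 = (-17 - 7) - 1*30 = -24 - 30 = -54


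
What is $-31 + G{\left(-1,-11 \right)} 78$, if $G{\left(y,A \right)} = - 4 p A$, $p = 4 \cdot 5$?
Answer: $68609$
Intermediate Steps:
$p = 20$
$G{\left(y,A \right)} = - 80 A$ ($G{\left(y,A \right)} = \left(-4\right) 20 A = - 80 A$)
$-31 + G{\left(-1,-11 \right)} 78 = -31 + \left(-80\right) \left(-11\right) 78 = -31 + 880 \cdot 78 = -31 + 68640 = 68609$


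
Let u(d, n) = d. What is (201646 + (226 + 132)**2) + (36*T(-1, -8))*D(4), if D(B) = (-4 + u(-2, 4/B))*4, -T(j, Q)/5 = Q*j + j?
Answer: 360050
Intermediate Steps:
T(j, Q) = -5*j - 5*Q*j (T(j, Q) = -5*(Q*j + j) = -5*(j + Q*j) = -5*j - 5*Q*j)
D(B) = -24 (D(B) = (-4 - 2)*4 = -6*4 = -24)
(201646 + (226 + 132)**2) + (36*T(-1, -8))*D(4) = (201646 + (226 + 132)**2) + (36*(-5*(-1)*(1 - 8)))*(-24) = (201646 + 358**2) + (36*(-5*(-1)*(-7)))*(-24) = (201646 + 128164) + (36*(-35))*(-24) = 329810 - 1260*(-24) = 329810 + 30240 = 360050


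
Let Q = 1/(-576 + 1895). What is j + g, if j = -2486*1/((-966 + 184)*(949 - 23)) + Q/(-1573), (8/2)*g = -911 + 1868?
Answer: 359459060823597/1502419659884 ≈ 239.25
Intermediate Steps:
Q = 1/1319 ≈ 0.00075815
g = 957/4 (g = (-911 + 1868)/4 = (¼)*957 = 957/4 ≈ 239.25)
j = 2578598175/751209829942 (j = -2486*1/((-966 + 184)*(949 - 23)) + (1/1319)/(-1573) = -2486/(926*(-782)) + (1/1319)*(-1/1573) = -2486/(-724132) - 1/2074787 = -2486*(-1/724132) - 1/2074787 = 1243/362066 - 1/2074787 = 2578598175/751209829942 ≈ 0.0034326)
j + g = 2578598175/751209829942 + 957/4 = 359459060823597/1502419659884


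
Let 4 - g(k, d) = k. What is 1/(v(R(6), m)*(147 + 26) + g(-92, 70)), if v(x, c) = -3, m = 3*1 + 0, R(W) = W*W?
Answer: -1/423 ≈ -0.0023641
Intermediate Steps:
R(W) = W**2
g(k, d) = 4 - k
m = 3 (m = 3 + 0 = 3)
1/(v(R(6), m)*(147 + 26) + g(-92, 70)) = 1/(-3*(147 + 26) + (4 - 1*(-92))) = 1/(-3*173 + (4 + 92)) = 1/(-519 + 96) = 1/(-423) = -1/423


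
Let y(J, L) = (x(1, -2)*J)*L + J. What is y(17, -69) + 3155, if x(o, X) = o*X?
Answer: 5518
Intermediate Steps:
x(o, X) = X*o
y(J, L) = J - 2*J*L (y(J, L) = ((-2*1)*J)*L + J = (-2*J)*L + J = -2*J*L + J = J - 2*J*L)
y(17, -69) + 3155 = 17*(1 - 2*(-69)) + 3155 = 17*(1 + 138) + 3155 = 17*139 + 3155 = 2363 + 3155 = 5518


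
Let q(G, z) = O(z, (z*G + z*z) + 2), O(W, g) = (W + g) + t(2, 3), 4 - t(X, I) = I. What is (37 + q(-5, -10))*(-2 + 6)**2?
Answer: 2880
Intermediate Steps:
t(X, I) = 4 - I
O(W, g) = 1 + W + g (O(W, g) = (W + g) + (4 - 1*3) = (W + g) + (4 - 3) = (W + g) + 1 = 1 + W + g)
q(G, z) = 3 + z + z**2 + G*z (q(G, z) = 1 + z + ((z*G + z*z) + 2) = 1 + z + ((G*z + z**2) + 2) = 1 + z + ((z**2 + G*z) + 2) = 1 + z + (2 + z**2 + G*z) = 3 + z + z**2 + G*z)
(37 + q(-5, -10))*(-2 + 6)**2 = (37 + (3 - 10 + (-10)**2 - 5*(-10)))*(-2 + 6)**2 = (37 + (3 - 10 + 100 + 50))*4**2 = (37 + 143)*16 = 180*16 = 2880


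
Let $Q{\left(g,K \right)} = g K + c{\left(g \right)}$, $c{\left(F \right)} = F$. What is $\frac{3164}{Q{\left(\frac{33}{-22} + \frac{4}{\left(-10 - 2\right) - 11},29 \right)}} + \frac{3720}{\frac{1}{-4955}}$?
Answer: $- \frac{3041389396}{165} \approx -1.8433 \cdot 10^{7}$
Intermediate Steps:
$Q{\left(g,K \right)} = g + K g$ ($Q{\left(g,K \right)} = g K + g = K g + g = g + K g$)
$\frac{3164}{Q{\left(\frac{33}{-22} + \frac{4}{\left(-10 - 2\right) - 11},29 \right)}} + \frac{3720}{\frac{1}{-4955}} = \frac{3164}{\left(\frac{33}{-22} + \frac{4}{\left(-10 - 2\right) - 11}\right) \left(1 + 29\right)} + \frac{3720}{\frac{1}{-4955}} = \frac{3164}{\left(33 \left(- \frac{1}{22}\right) + \frac{4}{-12 - 11}\right) 30} + \frac{3720}{- \frac{1}{4955}} = \frac{3164}{\left(- \frac{3}{2} + \frac{4}{-23}\right) 30} + 3720 \left(-4955\right) = \frac{3164}{\left(- \frac{3}{2} + 4 \left(- \frac{1}{23}\right)\right) 30} - 18432600 = \frac{3164}{\left(- \frac{3}{2} - \frac{4}{23}\right) 30} - 18432600 = \frac{3164}{\left(- \frac{77}{46}\right) 30} - 18432600 = \frac{3164}{- \frac{1155}{23}} - 18432600 = 3164 \left(- \frac{23}{1155}\right) - 18432600 = - \frac{10396}{165} - 18432600 = - \frac{3041389396}{165}$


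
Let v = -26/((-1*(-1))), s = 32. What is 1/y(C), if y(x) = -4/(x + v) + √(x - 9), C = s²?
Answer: 998/252736011 + 249001*√1015/252736011 ≈ 0.031392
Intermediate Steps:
C = 1024 (C = 32² = 1024)
v = -26 (v = -26/1 = -26*1 = -26)
y(x) = √(-9 + x) - 4/(-26 + x) (y(x) = -4/(x - 26) + √(x - 9) = -4/(-26 + x) + √(-9 + x) = √(-9 + x) - 4/(-26 + x))
1/y(C) = 1/((-4 - 26*√(-9 + 1024) + 1024*√(-9 + 1024))/(-26 + 1024)) = 1/((-4 - 26*√1015 + 1024*√1015)/998) = 1/((-4 + 998*√1015)/998) = 1/(-2/499 + √1015)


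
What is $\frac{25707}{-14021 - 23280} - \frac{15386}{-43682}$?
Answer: $- \frac{24955454}{74062831} \approx -0.33695$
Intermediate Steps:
$\frac{25707}{-14021 - 23280} - \frac{15386}{-43682} = \frac{25707}{-37301} - - \frac{7693}{21841} = 25707 \left(- \frac{1}{37301}\right) + \frac{7693}{21841} = - \frac{2337}{3391} + \frac{7693}{21841} = - \frac{24955454}{74062831}$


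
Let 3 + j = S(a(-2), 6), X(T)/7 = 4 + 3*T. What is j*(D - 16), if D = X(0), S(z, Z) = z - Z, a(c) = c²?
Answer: -60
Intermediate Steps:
X(T) = 28 + 21*T (X(T) = 7*(4 + 3*T) = 28 + 21*T)
D = 28 (D = 28 + 21*0 = 28 + 0 = 28)
j = -5 (j = -3 + ((-2)² - 1*6) = -3 + (4 - 6) = -3 - 2 = -5)
j*(D - 16) = -5*(28 - 16) = -5*12 = -60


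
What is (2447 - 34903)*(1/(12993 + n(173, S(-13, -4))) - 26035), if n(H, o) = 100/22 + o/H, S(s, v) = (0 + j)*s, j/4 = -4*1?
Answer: 20902242420835552/24736617 ≈ 8.4499e+8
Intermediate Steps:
j = -16 (j = 4*(-4*1) = 4*(-4) = -16)
S(s, v) = -16*s (S(s, v) = (0 - 16)*s = -16*s)
n(H, o) = 50/11 + o/H (n(H, o) = 100*(1/22) + o/H = 50/11 + o/H)
(2447 - 34903)*(1/(12993 + n(173, S(-13, -4))) - 26035) = (2447 - 34903)*(1/(12993 + (50/11 - 16*(-13)/173)) - 26035) = -32456*(1/(12993 + (50/11 + 208*(1/173))) - 26035) = -32456*(1/(12993 + (50/11 + 208/173)) - 26035) = -32456*(1/(12993 + 10938/1903) - 26035) = -32456*(1/(24736617/1903) - 26035) = -32456*(1903/24736617 - 26035) = -32456*(-644017821692/24736617) = 20902242420835552/24736617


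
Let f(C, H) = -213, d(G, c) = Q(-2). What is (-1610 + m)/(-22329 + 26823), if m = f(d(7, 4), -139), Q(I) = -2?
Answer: -1823/4494 ≈ -0.40565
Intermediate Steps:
d(G, c) = -2
m = -213
(-1610 + m)/(-22329 + 26823) = (-1610 - 213)/(-22329 + 26823) = -1823/4494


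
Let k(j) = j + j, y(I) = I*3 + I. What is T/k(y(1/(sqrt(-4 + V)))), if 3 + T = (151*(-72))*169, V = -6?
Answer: -1837371*I*sqrt(10)/8 ≈ -7.2629e+5*I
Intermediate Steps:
T = -1837371 (T = -3 + (151*(-72))*169 = -3 - 10872*169 = -3 - 1837368 = -1837371)
y(I) = 4*I (y(I) = 3*I + I = 4*I)
k(j) = 2*j
T/k(y(1/(sqrt(-4 + V)))) = -1837371*sqrt(-4 - 6)/8 = -1837371*I*sqrt(10)/8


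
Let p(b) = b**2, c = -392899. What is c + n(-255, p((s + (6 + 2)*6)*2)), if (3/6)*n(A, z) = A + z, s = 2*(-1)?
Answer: -376481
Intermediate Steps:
s = -2
n(A, z) = 2*A + 2*z (n(A, z) = 2*(A + z) = 2*A + 2*z)
c + n(-255, p((s + (6 + 2)*6)*2)) = -392899 + (2*(-255) + 2*((-2 + (6 + 2)*6)*2)**2) = -392899 + (-510 + 2*((-2 + 8*6)*2)**2) = -392899 + (-510 + 2*((-2 + 48)*2)**2) = -392899 + (-510 + 2*(46*2)**2) = -392899 + (-510 + 2*92**2) = -392899 + (-510 + 2*8464) = -392899 + (-510 + 16928) = -392899 + 16418 = -376481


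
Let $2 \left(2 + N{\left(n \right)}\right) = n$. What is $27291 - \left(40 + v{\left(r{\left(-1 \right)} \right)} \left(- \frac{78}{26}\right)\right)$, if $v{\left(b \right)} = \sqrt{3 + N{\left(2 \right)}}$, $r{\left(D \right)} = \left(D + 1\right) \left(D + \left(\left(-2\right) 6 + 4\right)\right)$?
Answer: $27251 + 3 \sqrt{2} \approx 27255.0$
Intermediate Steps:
$r{\left(D \right)} = \left(1 + D\right) \left(-8 + D\right)$ ($r{\left(D \right)} = \left(1 + D\right) \left(D + \left(-12 + 4\right)\right) = \left(1 + D\right) \left(D - 8\right) = \left(1 + D\right) \left(-8 + D\right)$)
$N{\left(n \right)} = -2 + \frac{n}{2}$
$v{\left(b \right)} = \sqrt{2}$ ($v{\left(b \right)} = \sqrt{3 + \left(-2 + \frac{1}{2} \cdot 2\right)} = \sqrt{3 + \left(-2 + 1\right)} = \sqrt{3 - 1} = \sqrt{2}$)
$27291 - \left(40 + v{\left(r{\left(-1 \right)} \right)} \left(- \frac{78}{26}\right)\right) = 27291 - \left(40 + \sqrt{2} \left(- \frac{78}{26}\right)\right) = 27291 - \left(40 + \sqrt{2} \left(\left(-78\right) \frac{1}{26}\right)\right) = 27291 - \left(40 + \sqrt{2} \left(-3\right)\right) = 27291 - \left(40 - 3 \sqrt{2}\right) = 27251 + 3 \sqrt{2}$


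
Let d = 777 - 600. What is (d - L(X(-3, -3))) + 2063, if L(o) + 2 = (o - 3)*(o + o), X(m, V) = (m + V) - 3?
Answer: 2026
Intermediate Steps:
X(m, V) = -3 + V + m (X(m, V) = (V + m) - 3 = -3 + V + m)
d = 177
L(o) = -2 + 2*o*(-3 + o) (L(o) = -2 + (o - 3)*(o + o) = -2 + (-3 + o)*(2*o) = -2 + 2*o*(-3 + o))
(d - L(X(-3, -3))) + 2063 = (177 - (-2 - 6*(-3 - 3 - 3) + 2*(-3 - 3 - 3)²)) + 2063 = (177 - (-2 - 6*(-9) + 2*(-9)²)) + 2063 = (177 - (-2 + 54 + 2*81)) + 2063 = (177 - (-2 + 54 + 162)) + 2063 = (177 - 1*214) + 2063 = (177 - 214) + 2063 = -37 + 2063 = 2026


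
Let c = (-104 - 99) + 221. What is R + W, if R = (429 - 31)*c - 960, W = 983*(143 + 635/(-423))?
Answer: 61460774/423 ≈ 1.4530e+5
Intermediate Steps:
c = 18 (c = -203 + 221 = 18)
W = 58836482/423 (W = 983*(143 + 635*(-1/423)) = 983*(143 - 635/423) = 983*(59854/423) = 58836482/423 ≈ 1.3909e+5)
R = 6204 (R = (429 - 31)*18 - 960 = 398*18 - 960 = 7164 - 960 = 6204)
R + W = 6204 + 58836482/423 = 61460774/423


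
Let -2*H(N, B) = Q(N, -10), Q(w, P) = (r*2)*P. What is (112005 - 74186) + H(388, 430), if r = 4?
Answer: 37859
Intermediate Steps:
Q(w, P) = 8*P (Q(w, P) = (4*2)*P = 8*P)
H(N, B) = 40 (H(N, B) = -4*(-10) = -1/2*(-80) = 40)
(112005 - 74186) + H(388, 430) = (112005 - 74186) + 40 = 37819 + 40 = 37859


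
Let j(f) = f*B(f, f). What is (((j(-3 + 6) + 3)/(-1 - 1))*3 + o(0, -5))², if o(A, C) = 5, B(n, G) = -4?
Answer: 1369/4 ≈ 342.25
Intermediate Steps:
j(f) = -4*f (j(f) = f*(-4) = -4*f)
(((j(-3 + 6) + 3)/(-1 - 1))*3 + o(0, -5))² = (((-4*(-3 + 6) + 3)/(-1 - 1))*3 + 5)² = (((-4*3 + 3)/(-2))*3 + 5)² = (((-12 + 3)*(-½))*3 + 5)² = (-9*(-½)*3 + 5)² = ((9/2)*3 + 5)² = (27/2 + 5)² = (37/2)² = 1369/4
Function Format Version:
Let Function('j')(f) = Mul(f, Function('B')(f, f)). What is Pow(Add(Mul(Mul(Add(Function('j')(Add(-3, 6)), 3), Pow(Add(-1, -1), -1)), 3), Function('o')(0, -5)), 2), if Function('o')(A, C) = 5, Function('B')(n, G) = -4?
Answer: Rational(1369, 4) ≈ 342.25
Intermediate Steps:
Function('j')(f) = Mul(-4, f) (Function('j')(f) = Mul(f, -4) = Mul(-4, f))
Pow(Add(Mul(Mul(Add(Function('j')(Add(-3, 6)), 3), Pow(Add(-1, -1), -1)), 3), Function('o')(0, -5)), 2) = Pow(Add(Mul(Mul(Add(Mul(-4, Add(-3, 6)), 3), Pow(Add(-1, -1), -1)), 3), 5), 2) = Pow(Add(Mul(Mul(Add(Mul(-4, 3), 3), Pow(-2, -1)), 3), 5), 2) = Pow(Add(Mul(Mul(Add(-12, 3), Rational(-1, 2)), 3), 5), 2) = Pow(Add(Mul(Mul(-9, Rational(-1, 2)), 3), 5), 2) = Pow(Add(Mul(Rational(9, 2), 3), 5), 2) = Pow(Add(Rational(27, 2), 5), 2) = Pow(Rational(37, 2), 2) = Rational(1369, 4)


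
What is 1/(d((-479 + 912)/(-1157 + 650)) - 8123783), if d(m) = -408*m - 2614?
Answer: -169/1373302205 ≈ -1.2306e-7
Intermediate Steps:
d(m) = -2614 - 408*m
1/(d((-479 + 912)/(-1157 + 650)) - 8123783) = 1/((-2614 - 408*(-479 + 912)/(-1157 + 650)) - 8123783) = 1/((-2614 - 176664/(-507)) - 8123783) = 1/((-2614 - 176664*(-1)/507) - 8123783) = 1/((-2614 - 408*(-433/507)) - 8123783) = 1/((-2614 + 58888/169) - 8123783) = 1/(-382878/169 - 8123783) = 1/(-1373302205/169) = -169/1373302205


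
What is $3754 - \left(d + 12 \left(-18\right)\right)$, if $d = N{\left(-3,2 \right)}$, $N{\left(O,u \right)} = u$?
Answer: $3968$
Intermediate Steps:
$d = 2$
$3754 - \left(d + 12 \left(-18\right)\right) = 3754 - \left(2 + 12 \left(-18\right)\right) = 3754 - \left(2 - 216\right) = 3754 - -214 = 3754 + 214 = 3968$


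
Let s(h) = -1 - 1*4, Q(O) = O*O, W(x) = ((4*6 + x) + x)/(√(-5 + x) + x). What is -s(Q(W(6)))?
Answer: 5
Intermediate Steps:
W(x) = (24 + 2*x)/(x + √(-5 + x)) (W(x) = ((24 + x) + x)/(x + √(-5 + x)) = (24 + 2*x)/(x + √(-5 + x)))
Q(O) = O²
s(h) = -5 (s(h) = -1 - 4 = -5)
-s(Q(W(6))) = -1*(-5) = 5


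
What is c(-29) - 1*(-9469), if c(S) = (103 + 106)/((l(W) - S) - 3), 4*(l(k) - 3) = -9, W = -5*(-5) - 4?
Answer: 1014019/107 ≈ 9476.8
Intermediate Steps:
W = 21 (W = 25 - 4 = 21)
l(k) = ¾ (l(k) = 3 + (¼)*(-9) = 3 - 9/4 = ¾)
c(S) = 209/(-9/4 - S) (c(S) = (103 + 106)/((¾ - S) - 3) = 209/(-9/4 - S))
c(-29) - 1*(-9469) = -836/(9 + 4*(-29)) - 1*(-9469) = -836/(9 - 116) + 9469 = -836/(-107) + 9469 = -836*(-1/107) + 9469 = 836/107 + 9469 = 1014019/107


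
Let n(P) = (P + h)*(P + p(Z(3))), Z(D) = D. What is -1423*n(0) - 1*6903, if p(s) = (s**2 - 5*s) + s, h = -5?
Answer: -28248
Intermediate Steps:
p(s) = s**2 - 4*s
n(P) = (-5 + P)*(-3 + P) (n(P) = (P - 5)*(P + 3*(-4 + 3)) = (-5 + P)*(P + 3*(-1)) = (-5 + P)*(P - 3) = (-5 + P)*(-3 + P))
-1423*n(0) - 1*6903 = -1423*(15 + 0**2 - 8*0) - 1*6903 = -1423*(15 + 0 + 0) - 6903 = -1423*15 - 6903 = -21345 - 6903 = -28248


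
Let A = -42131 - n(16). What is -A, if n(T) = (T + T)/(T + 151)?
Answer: 7035909/167 ≈ 42131.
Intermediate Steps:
n(T) = 2*T/(151 + T) (n(T) = (2*T)/(151 + T) = 2*T/(151 + T))
A = -7035909/167 (A = -42131 - 2*16/(151 + 16) = -42131 - 2*16/167 = -42131 - 1*32/167 = -42131 - 32/167 = -7035909/167 ≈ -42131.)
-A = -1*(-7035909/167) = 7035909/167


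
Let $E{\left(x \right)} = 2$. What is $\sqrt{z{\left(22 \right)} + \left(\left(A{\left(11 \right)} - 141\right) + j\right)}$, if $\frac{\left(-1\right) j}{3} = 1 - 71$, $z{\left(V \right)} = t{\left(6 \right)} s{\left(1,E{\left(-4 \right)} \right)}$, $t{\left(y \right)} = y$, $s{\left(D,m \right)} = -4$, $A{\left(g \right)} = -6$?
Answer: $\sqrt{39} \approx 6.245$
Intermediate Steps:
$z{\left(V \right)} = -24$ ($z{\left(V \right)} = 6 \left(-4\right) = -24$)
$j = 210$ ($j = - 3 \left(1 - 71\right) = \left(-3\right) \left(-70\right) = 210$)
$\sqrt{z{\left(22 \right)} + \left(\left(A{\left(11 \right)} - 141\right) + j\right)} = \sqrt{-24 + \left(\left(-6 - 141\right) + 210\right)} = \sqrt{-24 + \left(-147 + 210\right)} = \sqrt{-24 + 63} = \sqrt{39}$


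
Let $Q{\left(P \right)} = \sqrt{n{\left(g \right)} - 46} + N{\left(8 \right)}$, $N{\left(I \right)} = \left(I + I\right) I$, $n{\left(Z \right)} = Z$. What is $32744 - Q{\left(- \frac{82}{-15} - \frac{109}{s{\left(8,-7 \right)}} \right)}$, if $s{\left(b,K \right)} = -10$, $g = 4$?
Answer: $32616 - i \sqrt{42} \approx 32616.0 - 6.4807 i$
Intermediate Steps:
$N{\left(I \right)} = 2 I^{2}$ ($N{\left(I \right)} = 2 I I = 2 I^{2}$)
$Q{\left(P \right)} = 128 + i \sqrt{42}$ ($Q{\left(P \right)} = \sqrt{4 - 46} + 2 \cdot 8^{2} = \sqrt{-42} + 2 \cdot 64 = i \sqrt{42} + 128 = 128 + i \sqrt{42}$)
$32744 - Q{\left(- \frac{82}{-15} - \frac{109}{s{\left(8,-7 \right)}} \right)} = 32744 - \left(128 + i \sqrt{42}\right) = 32616 - i \sqrt{42}$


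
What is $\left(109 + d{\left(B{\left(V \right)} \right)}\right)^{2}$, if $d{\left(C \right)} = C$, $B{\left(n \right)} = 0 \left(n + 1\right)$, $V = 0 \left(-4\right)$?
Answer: $11881$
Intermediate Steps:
$V = 0$
$B{\left(n \right)} = 0$ ($B{\left(n \right)} = 0 \left(1 + n\right) = 0$)
$\left(109 + d{\left(B{\left(V \right)} \right)}\right)^{2} = \left(109 + 0\right)^{2} = 109^{2} = 11881$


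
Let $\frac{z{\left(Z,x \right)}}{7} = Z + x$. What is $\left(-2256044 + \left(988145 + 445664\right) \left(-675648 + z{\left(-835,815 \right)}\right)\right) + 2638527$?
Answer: $-968950534009$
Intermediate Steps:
$z{\left(Z,x \right)} = 7 Z + 7 x$ ($z{\left(Z,x \right)} = 7 \left(Z + x\right) = 7 Z + 7 x$)
$\left(-2256044 + \left(988145 + 445664\right) \left(-675648 + z{\left(-835,815 \right)}\right)\right) + 2638527 = \left(-2256044 + \left(988145 + 445664\right) \left(-675648 + \left(7 \left(-835\right) + 7 \cdot 815\right)\right)\right) + 2638527 = \left(-2256044 + 1433809 \left(-675648 + \left(-5845 + 5705\right)\right)\right) + 2638527 = \left(-2256044 + 1433809 \left(-675648 - 140\right)\right) + 2638527 = \left(-2256044 + 1433809 \left(-675788\right)\right) + 2638527 = \left(-2256044 - 968950916492\right) + 2638527 = -968953172536 + 2638527 = -968950534009$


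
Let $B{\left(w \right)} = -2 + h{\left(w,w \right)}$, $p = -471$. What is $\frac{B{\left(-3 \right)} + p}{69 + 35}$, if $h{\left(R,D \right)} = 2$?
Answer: $- \frac{471}{104} \approx -4.5288$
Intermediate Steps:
$B{\left(w \right)} = 0$ ($B{\left(w \right)} = -2 + 2 = 0$)
$\frac{B{\left(-3 \right)} + p}{69 + 35} = \frac{0 - 471}{69 + 35} = - \frac{471}{104}$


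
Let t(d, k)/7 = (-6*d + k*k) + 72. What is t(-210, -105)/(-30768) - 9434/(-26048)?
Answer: -20446465/8348384 ≈ -2.4492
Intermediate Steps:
t(d, k) = 504 - 42*d + 7*k**2 (t(d, k) = 7*((-6*d + k*k) + 72) = 7*((-6*d + k**2) + 72) = 7*((k**2 - 6*d) + 72) = 7*(72 + k**2 - 6*d) = 504 - 42*d + 7*k**2)
t(-210, -105)/(-30768) - 9434/(-26048) = (504 - 42*(-210) + 7*(-105)**2)/(-30768) - 9434/(-26048) = (504 + 8820 + 7*11025)*(-1/30768) - 9434*(-1/26048) = (504 + 8820 + 77175)*(-1/30768) + 4717/13024 = 86499*(-1/30768) + 4717/13024 = -28833/10256 + 4717/13024 = -20446465/8348384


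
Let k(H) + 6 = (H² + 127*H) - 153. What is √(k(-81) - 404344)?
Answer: I*√408229 ≈ 638.93*I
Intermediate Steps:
k(H) = -159 + H² + 127*H (k(H) = -6 + ((H² + 127*H) - 153) = -6 + (-153 + H² + 127*H) = -159 + H² + 127*H)
√(k(-81) - 404344) = √((-159 + (-81)² + 127*(-81)) - 404344) = √((-159 + 6561 - 10287) - 404344) = √(-3885 - 404344) = √(-408229) = I*√408229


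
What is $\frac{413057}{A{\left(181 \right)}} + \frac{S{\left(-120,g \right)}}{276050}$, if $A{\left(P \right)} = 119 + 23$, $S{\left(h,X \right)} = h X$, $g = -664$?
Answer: $\frac{11403569941}{3919910} \approx 2909.1$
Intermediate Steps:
$S{\left(h,X \right)} = X h$
$A{\left(P \right)} = 142$
$\frac{413057}{A{\left(181 \right)}} + \frac{S{\left(-120,g \right)}}{276050} = \frac{413057}{142} + \frac{\left(-664\right) \left(-120\right)}{276050} = 413057 \cdot \frac{1}{142} + 79680 \cdot \frac{1}{276050} = \frac{413057}{142} + \frac{7968}{27605} = \frac{11403569941}{3919910}$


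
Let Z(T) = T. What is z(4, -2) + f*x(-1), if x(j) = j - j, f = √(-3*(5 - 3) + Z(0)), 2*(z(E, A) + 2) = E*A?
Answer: -6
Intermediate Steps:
z(E, A) = -2 + A*E/2 (z(E, A) = -2 + (E*A)/2 = -2 + (A*E)/2 = -2 + A*E/2)
f = I*√6 (f = √(-3*(5 - 3) + 0) = √(-3*2 + 0) = √(-6 + 0) = √(-6) = I*√6 ≈ 2.4495*I)
x(j) = 0
z(4, -2) + f*x(-1) = (-2 + (½)*(-2)*4) + (I*√6)*0 = (-2 - 4) + 0 = -6 + 0 = -6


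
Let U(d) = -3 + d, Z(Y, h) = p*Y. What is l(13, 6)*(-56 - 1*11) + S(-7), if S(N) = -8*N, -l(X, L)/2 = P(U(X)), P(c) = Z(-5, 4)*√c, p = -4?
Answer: 56 + 2680*√10 ≈ 8530.9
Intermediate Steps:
Z(Y, h) = -4*Y
P(c) = 20*√c (P(c) = (-4*(-5))*√c = 20*√c)
l(X, L) = -40*√(-3 + X)
l(13, 6)*(-56 - 1*11) + S(-7) = (-40*√(-3 + 13))*(-56 - 1*11) - 8*(-7) = (-40*√10)*(-56 - 11) + 56 = -40*√10*(-67) + 56 = 2680*√10 + 56 = 56 + 2680*√10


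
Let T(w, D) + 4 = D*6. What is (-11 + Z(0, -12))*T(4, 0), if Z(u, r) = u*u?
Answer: 44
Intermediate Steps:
Z(u, r) = u**2
T(w, D) = -4 + 6*D (T(w, D) = -4 + D*6 = -4 + 6*D)
(-11 + Z(0, -12))*T(4, 0) = (-11 + 0**2)*(-4 + 6*0) = (-11 + 0)*(-4 + 0) = -11*(-4) = 44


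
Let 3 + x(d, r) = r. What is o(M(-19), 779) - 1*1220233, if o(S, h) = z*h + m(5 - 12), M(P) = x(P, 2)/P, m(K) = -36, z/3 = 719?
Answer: 460034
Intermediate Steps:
x(d, r) = -3 + r
z = 2157 (z = 3*719 = 2157)
M(P) = -1/P (M(P) = (-3 + 2)/P = -1/P)
o(S, h) = -36 + 2157*h (o(S, h) = 2157*h - 36 = -36 + 2157*h)
o(M(-19), 779) - 1*1220233 = (-36 + 2157*779) - 1*1220233 = (-36 + 1680303) - 1220233 = 1680267 - 1220233 = 460034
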